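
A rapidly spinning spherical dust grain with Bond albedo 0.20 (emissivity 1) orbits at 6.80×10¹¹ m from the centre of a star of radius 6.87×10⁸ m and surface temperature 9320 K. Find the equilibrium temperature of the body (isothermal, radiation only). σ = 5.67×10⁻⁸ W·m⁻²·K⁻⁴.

T ≈ 198 K

The star's surface emits σT_*⁴; at distance d the flux is S = σT_*⁴(R_*/d)².
S = 5.67×10⁻⁸·(9320)⁴·(6.87×10⁸/6.80×10¹¹)² = 436.7 W/m².
For an isothermal sphere T⁴ = (1−a)S/(4σ) = 1.540×10⁹ K⁴.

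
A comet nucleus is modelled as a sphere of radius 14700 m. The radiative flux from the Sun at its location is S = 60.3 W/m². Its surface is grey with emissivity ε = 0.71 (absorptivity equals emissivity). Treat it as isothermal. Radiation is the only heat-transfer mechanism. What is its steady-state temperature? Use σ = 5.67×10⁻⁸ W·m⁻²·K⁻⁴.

T ≈ 128 K

At equilibrium, absorbed power = emitted power.
Absorbing cross-section = πr² = 6.789×10⁸ m²; emitting surface = 4πr² = 2.715×10⁹ m² (ratio 4).
εS·A_cross = εσ·A_surf·T⁴  ⇒  T⁴ = S/(4σ)   (ε cancels).
T⁴ = 60.3/(4·5.67×10⁻⁸) = 2.659×10⁸ K⁴.
T = (2.659×10⁸)^(1/4).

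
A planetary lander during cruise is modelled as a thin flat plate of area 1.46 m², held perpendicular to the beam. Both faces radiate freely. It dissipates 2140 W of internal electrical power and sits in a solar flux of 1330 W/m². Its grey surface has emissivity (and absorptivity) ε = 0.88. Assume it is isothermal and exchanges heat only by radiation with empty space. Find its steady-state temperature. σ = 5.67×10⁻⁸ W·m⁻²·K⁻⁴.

T ≈ 403 K

At steady state, absorbed solar power + internal power = radiated power.
Absorbed: α·S·A_cross = 0.88·1330·1.460 = 1709 W (cross-section A).
Total input = 1709 + 2140 = 3849 W.
Radiated: εσ·A_surf·T⁴ with A_surf = 2A = 2.920 m².
T⁴ = 3849/(0.88·5.67×10⁻⁸·2.920) = 2.642×10¹⁰ K⁴.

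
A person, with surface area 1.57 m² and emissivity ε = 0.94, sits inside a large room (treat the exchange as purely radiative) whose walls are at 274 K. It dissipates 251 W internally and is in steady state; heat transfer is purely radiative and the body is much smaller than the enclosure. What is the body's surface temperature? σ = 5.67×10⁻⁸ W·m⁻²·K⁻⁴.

T ≈ 305 K

For a small grey body in a large enclosure, net radiated power = εσA(T⁴ − T_w⁴).
Steady state: P = εσA(T⁴ − T_w⁴) with A = 1.57 m².
T⁴ = P/(εσA) + T_w⁴ = 251/(0.94·5.67×10⁻⁸·1.570) + (274)⁴
    = 3.000×10⁹ + 5.636×10⁹ = 8.636×10⁹ K⁴.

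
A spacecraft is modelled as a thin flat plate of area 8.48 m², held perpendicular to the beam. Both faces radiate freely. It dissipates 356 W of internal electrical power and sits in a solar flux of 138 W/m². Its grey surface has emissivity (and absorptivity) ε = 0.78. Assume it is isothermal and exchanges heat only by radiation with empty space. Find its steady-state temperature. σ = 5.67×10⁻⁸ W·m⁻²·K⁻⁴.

At steady state, absorbed solar power + internal power = radiated power.
Absorbed: α·S·A_cross = 0.78·138·8.480 = 912.8 W (cross-section A).
Total input = 912.8 + 356 = 1269 W.
Radiated: εσ·A_surf·T⁴ with A_surf = 2A = 16.96 m².
T⁴ = 1269/(0.78·5.67×10⁻⁸·16.96) = 1.692×10⁹ K⁴.

T ≈ 203 K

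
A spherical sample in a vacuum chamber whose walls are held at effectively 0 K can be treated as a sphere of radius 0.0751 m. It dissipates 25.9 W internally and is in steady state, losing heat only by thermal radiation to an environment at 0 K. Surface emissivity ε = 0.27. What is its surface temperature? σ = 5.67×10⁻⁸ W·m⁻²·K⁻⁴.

Steady state: internal power = radiated power, P = εσA T⁴.
Radiating area A = 4πr² = 0.07087 m².
T⁴ = P/(εσA) = 25.9/(0.27·5.67×10⁻⁸·0.07087) = 2.387×10¹⁰ K⁴.
T = (2.387×10¹⁰)^(1/4).

T ≈ 393 K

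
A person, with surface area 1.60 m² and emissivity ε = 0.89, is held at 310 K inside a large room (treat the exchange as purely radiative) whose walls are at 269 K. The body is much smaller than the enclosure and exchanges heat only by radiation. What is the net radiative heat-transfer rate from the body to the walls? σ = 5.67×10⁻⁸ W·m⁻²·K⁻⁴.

For a small grey body in a large enclosure: P_net = εσA(T_body⁴ − T_wall⁴).
A = 1.60 m²; T_body⁴ − T_wall⁴ = 9.235×10⁹ − 5.236×10⁹ = 3.999×10⁹ K⁴.
|P_net| = 0.89·5.67×10⁻⁸·1.600·3.999×10⁹.

P_net ≈ 323 W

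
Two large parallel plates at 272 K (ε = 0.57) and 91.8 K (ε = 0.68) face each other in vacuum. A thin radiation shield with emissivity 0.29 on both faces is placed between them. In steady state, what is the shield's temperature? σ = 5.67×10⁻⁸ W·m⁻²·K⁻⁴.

T_s ≈ 227 K

In steady state the net flux on the hot side equals that on the cold side.
σ(T₁⁴−T_s⁴)/D₁ = σ(T_s⁴−T₂⁴)/D₂, with D₁ = 1/ε₁+1/ε_s−1 = 4.203, D₂ = 1/ε_s+1/ε₂−1 = 3.919.
Solve for T_s⁴: T_s⁴ = (D₂·T₁⁴ + D₁·T₂⁴)/(D₁+D₂) = 2.678×10⁹ K⁴.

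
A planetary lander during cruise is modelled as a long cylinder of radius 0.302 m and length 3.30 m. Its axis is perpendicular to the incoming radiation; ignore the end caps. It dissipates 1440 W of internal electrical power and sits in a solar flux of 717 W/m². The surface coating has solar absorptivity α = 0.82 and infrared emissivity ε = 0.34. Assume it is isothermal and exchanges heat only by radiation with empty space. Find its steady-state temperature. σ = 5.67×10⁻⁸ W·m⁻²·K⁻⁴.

At steady state, absorbed solar power + internal power = radiated power.
Absorbed: α·S·A_cross = 0.82·717·1.993 = 1172 W (cross-section 2rL).
Total input = 1172 + 1440 = 2612 W.
Radiated: εσ·A_surf·T⁴ with A_surf = 2πrL = 6.262 m².
T⁴ = 2612/(0.34·5.67×10⁻⁸·6.262) = 2.164×10¹⁰ K⁴.

T ≈ 384 K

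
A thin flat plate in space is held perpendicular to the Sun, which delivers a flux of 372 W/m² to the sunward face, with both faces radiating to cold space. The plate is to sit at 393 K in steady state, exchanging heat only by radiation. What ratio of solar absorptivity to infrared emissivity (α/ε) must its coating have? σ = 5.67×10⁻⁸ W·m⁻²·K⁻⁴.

Balance: αS·A = εσ·2A·T⁴ ⇒ α/ε = 2σT⁴/S.
α/ε = 2·5.67×10⁻⁸·(393)⁴/372 = 2·5.67×10⁻⁸·2.385×10¹⁰/372.

α/ε ≈ 7.27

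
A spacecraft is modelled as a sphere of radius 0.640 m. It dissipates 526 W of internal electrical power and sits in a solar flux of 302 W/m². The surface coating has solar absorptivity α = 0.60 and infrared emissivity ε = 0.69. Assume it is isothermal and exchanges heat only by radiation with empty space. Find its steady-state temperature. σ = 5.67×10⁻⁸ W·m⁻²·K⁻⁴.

At steady state, absorbed solar power + internal power = radiated power.
Absorbed: α·S·A_cross = 0.60·302·1.287 = 233.2 W (cross-section πr²).
Total input = 233.2 + 526 = 759.2 W.
Radiated: εσ·A_surf·T⁴ with A_surf = 4πr² = 5.147 m².
T⁴ = 759.2/(0.69·5.67×10⁻⁸·5.147) = 3.770×10⁹ K⁴.

T ≈ 248 K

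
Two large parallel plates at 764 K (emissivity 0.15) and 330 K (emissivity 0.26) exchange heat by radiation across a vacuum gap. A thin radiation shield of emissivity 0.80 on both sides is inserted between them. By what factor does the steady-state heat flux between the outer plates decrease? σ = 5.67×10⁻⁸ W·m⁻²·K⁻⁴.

Without shield: q₀ = σΔ(T⁴)/(1/ε₁+1/ε₂−1) with denominator 9.513.
With shield the two gaps are in series; the resistances add: (1/ε₁+1/ε_s−1)+(1/ε_s+1/ε₂−1) = 6.917+4.096 = 11.01.
Heat-flux ratio q₀/q = 11.01/9.513.

factor ≈ 1.16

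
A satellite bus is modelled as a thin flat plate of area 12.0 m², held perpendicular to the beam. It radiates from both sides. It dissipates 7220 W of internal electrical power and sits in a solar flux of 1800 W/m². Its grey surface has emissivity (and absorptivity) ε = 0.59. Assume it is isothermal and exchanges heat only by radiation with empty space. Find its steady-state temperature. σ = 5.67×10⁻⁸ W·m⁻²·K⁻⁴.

At steady state, absorbed solar power + internal power = radiated power.
Absorbed: α·S·A_cross = 0.59·1800·12.00 = 12740 W (cross-section A).
Total input = 12740 + 7220 = 19960 W.
Radiated: εσ·A_surf·T⁴ with A_surf = 2A = 24.00 m².
T⁴ = 19960/(0.59·5.67×10⁻⁸·24.00) = 2.487×10¹⁰ K⁴.

T ≈ 397 K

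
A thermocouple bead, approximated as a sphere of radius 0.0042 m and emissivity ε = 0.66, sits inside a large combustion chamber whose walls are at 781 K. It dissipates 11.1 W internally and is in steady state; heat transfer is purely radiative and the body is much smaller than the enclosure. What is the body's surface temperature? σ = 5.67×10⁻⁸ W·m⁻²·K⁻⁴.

T ≈ 1140 K

For a small grey body in a large enclosure, net radiated power = εσA(T⁴ − T_w⁴).
Steady state: P = εσA(T⁴ − T_w⁴) with A = 4πr² = 2.217×10⁻⁴ m².
T⁴ = P/(εσA) + T_w⁴ = 11.1/(0.66·5.67×10⁻⁸·2.217×10⁻⁴) + (781)⁴
    = 1.338×10¹² + 3.721×10¹¹ = 1.710×10¹² K⁴.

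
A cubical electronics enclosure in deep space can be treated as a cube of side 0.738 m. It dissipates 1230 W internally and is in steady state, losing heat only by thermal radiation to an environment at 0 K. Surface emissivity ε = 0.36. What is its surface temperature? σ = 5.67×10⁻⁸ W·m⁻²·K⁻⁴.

T ≈ 369 K

Steady state: internal power = radiated power, P = εσA T⁴.
Radiating area A = 6L² = 3.268 m².
T⁴ = P/(εσA) = 1230/(0.36·5.67×10⁻⁸·3.268) = 1.844×10¹⁰ K⁴.
T = (1.844×10¹⁰)^(1/4).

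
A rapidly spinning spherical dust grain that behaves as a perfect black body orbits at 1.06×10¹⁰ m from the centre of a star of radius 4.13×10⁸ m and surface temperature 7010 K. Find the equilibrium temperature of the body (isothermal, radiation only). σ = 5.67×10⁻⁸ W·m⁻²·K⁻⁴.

T ≈ 978 K

The star's surface emits σT_*⁴; at distance d the flux is S = σT_*⁴(R_*/d)².
S = 5.67×10⁻⁸·(7010)⁴·(4.13×10⁸/1.06×10¹⁰)² = 2.078×10⁵ W/m².
For an isothermal sphere T⁴ = (1−a)S/(4σ) = 9.164×10¹¹ K⁴.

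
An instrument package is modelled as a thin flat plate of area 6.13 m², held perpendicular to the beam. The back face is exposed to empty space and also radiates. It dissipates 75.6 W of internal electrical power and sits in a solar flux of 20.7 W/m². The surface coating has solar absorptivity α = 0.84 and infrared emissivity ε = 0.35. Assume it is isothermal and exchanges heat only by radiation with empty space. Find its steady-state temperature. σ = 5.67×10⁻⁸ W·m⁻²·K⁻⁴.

T ≈ 165 K

At steady state, absorbed solar power + internal power = radiated power.
Absorbed: α·S·A_cross = 0.84·20.7·6.130 = 106.6 W (cross-section A).
Total input = 106.6 + 75.6 = 182.2 W.
Radiated: εσ·A_surf·T⁴ with A_surf = 2A = 12.26 m².
T⁴ = 182.2/(0.35·5.67×10⁻⁸·12.26) = 7.488×10⁸ K⁴.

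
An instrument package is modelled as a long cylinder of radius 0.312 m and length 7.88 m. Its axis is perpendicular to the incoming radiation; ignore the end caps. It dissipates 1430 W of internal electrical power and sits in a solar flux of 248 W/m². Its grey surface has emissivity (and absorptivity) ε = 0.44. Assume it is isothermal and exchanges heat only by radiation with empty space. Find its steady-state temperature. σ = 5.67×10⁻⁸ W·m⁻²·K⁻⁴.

T ≈ 267 K

At steady state, absorbed solar power + internal power = radiated power.
Absorbed: α·S·A_cross = 0.44·248·4.917 = 536.6 W (cross-section 2rL).
Total input = 536.6 + 1430 = 1967 W.
Radiated: εσ·A_surf·T⁴ with A_surf = 2πrL = 15.45 m².
T⁴ = 1967/(0.44·5.67×10⁻⁸·15.45) = 5.103×10⁹ K⁴.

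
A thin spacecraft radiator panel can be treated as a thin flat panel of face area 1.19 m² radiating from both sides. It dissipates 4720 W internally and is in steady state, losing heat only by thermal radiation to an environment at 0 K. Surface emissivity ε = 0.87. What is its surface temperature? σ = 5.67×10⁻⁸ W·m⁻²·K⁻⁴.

Steady state: internal power = radiated power, P = εσA T⁴.
Radiating area A = 2·1.19 = 2.380 m².
T⁴ = P/(εσA) = 4720/(0.87·5.67×10⁻⁸·2.380) = 4.020×10¹⁰ K⁴.
T = (4.020×10¹⁰)^(1/4).

T ≈ 448 K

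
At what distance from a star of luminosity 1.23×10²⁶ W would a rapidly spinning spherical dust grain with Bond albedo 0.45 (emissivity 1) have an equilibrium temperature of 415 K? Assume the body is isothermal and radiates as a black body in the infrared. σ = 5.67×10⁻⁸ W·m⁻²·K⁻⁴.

For an isothermal black-emitting sphere, (1−a)S·πr² = σ·4πr²·T⁴ ⇒ S = 4σT⁴/(1−a).
S = 4·5.67×10⁻⁸·(415)⁴/0.550 = 12230 W/m².
Flux falls as S = L/(4πd²), so d = √(L/(4πS)) = √(1.23×10²⁶/(4π·12230)).

d ≈ 2.83×10¹⁰ m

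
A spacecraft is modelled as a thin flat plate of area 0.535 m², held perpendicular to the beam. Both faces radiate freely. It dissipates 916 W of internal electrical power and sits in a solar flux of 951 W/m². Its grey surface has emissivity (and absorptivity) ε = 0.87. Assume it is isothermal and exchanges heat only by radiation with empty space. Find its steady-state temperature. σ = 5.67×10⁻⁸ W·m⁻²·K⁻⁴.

At steady state, absorbed solar power + internal power = radiated power.
Absorbed: α·S·A_cross = 0.87·951·0.5350 = 442.6 W (cross-section A).
Total input = 442.6 + 916 = 1359 W.
Radiated: εσ·A_surf·T⁴ with A_surf = 2A = 1.070 m².
T⁴ = 1359/(0.87·5.67×10⁻⁸·1.070) = 2.574×10¹⁰ K⁴.

T ≈ 401 K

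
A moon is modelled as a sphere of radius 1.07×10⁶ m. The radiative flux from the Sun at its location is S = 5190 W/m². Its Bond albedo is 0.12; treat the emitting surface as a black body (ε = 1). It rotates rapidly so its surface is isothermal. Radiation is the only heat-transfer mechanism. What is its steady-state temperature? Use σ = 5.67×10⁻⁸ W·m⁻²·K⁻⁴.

T ≈ 377 K

At equilibrium, absorbed power = emitted power.
Absorbing cross-section = πr² = 3.597×10¹² m²; emitting surface = 4πr² = 1.439×10¹³ m² (ratio 4).
(1−a)S·A_cross = εσ·A_surf·T⁴  ⇒  T⁴ = (1−a)S/(4σ).
T⁴ = 0.880·5190/(4·5.67×10⁻⁸) = 2.014×10¹⁰ K⁴.
T = (2.014×10¹⁰)^(1/4).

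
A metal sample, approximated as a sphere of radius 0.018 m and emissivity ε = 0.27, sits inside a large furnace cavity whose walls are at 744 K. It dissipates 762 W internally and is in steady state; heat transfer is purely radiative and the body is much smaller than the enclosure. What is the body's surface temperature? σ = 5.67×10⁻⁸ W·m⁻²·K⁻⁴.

T ≈ 1880 K

For a small grey body in a large enclosure, net radiated power = εσA(T⁴ − T_w⁴).
Steady state: P = εσA(T⁴ − T_w⁴) with A = 4πr² = 0.004072 m².
T⁴ = P/(εσA) + T_w⁴ = 762/(0.27·5.67×10⁻⁸·0.004072) + (744)⁴
    = 1.223×10¹³ + 3.064×10¹¹ = 1.253×10¹³ K⁴.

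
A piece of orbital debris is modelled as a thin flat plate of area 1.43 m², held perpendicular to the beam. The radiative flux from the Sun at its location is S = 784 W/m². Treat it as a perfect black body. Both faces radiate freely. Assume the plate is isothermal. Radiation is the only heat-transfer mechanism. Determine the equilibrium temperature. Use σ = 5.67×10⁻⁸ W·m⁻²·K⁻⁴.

T ≈ 288 K

At equilibrium, absorbed power = emitted power.
Absorbing cross-section = A = 1.430 m²; emitting surface = 2A = 2.860 m² (ratio 2).
S·A_cross = εσ·A_surf·T⁴  ⇒  T⁴ = S/(2σ).
T⁴ = 1.00·784/(2·5.67×10⁻⁸) = 6.914×10⁹ K⁴.
T = (6.914×10⁹)^(1/4).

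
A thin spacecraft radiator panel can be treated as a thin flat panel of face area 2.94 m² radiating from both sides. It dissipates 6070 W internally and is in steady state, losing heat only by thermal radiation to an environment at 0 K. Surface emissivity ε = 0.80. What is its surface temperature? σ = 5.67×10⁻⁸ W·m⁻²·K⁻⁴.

T ≈ 388 K

Steady state: internal power = radiated power, P = εσA T⁴.
Radiating area A = 2·2.94 = 5.880 m².
T⁴ = P/(εσA) = 6070/(0.80·5.67×10⁻⁸·5.880) = 2.276×10¹⁰ K⁴.
T = (2.276×10¹⁰)^(1/4).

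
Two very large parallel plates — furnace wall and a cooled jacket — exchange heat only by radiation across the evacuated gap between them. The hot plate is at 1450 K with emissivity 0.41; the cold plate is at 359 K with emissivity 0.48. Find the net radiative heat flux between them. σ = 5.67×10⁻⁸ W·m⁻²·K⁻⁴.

For two infinite grey parallel plates, q = σ(T₁⁴ − T₂⁴)/(1/ε₁ + 1/ε₂ − 1).
T₁⁴ − T₂⁴ = 4.421×10¹² − 1.661×10¹⁰ = 4.404×10¹² K⁴.
1/ε₁ + 1/ε₂ − 1 = 2.439 + 2.083 − 1 = 3.522.
q = 5.67×10⁻⁸ × 4.404×10¹² / 3.522.

q ≈ 70900 W/m²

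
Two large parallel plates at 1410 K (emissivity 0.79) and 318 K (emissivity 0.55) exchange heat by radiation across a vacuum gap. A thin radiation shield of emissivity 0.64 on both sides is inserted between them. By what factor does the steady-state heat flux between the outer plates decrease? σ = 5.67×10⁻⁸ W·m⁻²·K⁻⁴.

Without shield: q₀ = σΔ(T⁴)/(1/ε₁+1/ε₂−1) with denominator 2.084.
With shield the two gaps are in series; the resistances add: (1/ε₁+1/ε_s−1)+(1/ε_s+1/ε₂−1) = 1.828+2.381 = 4.209.
Heat-flux ratio q₀/q = 4.209/2.084.

factor ≈ 2.02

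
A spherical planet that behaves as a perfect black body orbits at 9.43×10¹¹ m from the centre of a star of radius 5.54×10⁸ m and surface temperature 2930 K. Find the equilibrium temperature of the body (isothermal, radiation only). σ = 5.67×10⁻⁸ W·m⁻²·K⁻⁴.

The star's surface emits σT_*⁴; at distance d the flux is S = σT_*⁴(R_*/d)².
S = 5.67×10⁻⁸·(2930)⁴·(5.54×10⁸/9.43×10¹¹)² = 1.442 W/m².
For an isothermal sphere T⁴ = (1−a)S/(4σ) = 6.359×10⁶ K⁴.

T ≈ 50.2 K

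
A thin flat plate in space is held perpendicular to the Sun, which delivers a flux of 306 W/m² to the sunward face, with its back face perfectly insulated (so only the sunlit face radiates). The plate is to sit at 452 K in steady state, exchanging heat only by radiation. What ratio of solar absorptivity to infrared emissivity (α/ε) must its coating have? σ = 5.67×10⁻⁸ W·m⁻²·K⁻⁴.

Balance: αS·A = εσ·1A·T⁴ ⇒ α/ε = σT⁴/S.
α/ε = 5.67×10⁻⁸·(452)⁴/306 = 5.67×10⁻⁸·4.174×10¹⁰/306.

α/ε ≈ 7.73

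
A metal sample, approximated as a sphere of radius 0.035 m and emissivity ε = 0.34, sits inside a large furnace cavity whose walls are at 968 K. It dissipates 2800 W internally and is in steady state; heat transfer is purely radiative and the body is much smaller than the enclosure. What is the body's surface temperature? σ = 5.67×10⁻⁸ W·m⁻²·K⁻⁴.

T ≈ 1790 K

For a small grey body in a large enclosure, net radiated power = εσA(T⁴ − T_w⁴).
Steady state: P = εσA(T⁴ − T_w⁴) with A = 4πr² = 0.01539 m².
T⁴ = P/(εσA) + T_w⁴ = 2800/(0.34·5.67×10⁻⁸·0.01539) + (968)⁴
    = 9.435×10¹² + 8.780×10¹¹ = 1.031×10¹³ K⁴.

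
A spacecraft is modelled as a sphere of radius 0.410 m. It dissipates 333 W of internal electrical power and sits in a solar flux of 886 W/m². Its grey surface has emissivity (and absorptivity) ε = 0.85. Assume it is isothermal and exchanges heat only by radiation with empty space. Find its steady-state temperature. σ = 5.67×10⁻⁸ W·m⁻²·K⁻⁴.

T ≈ 291 K

At steady state, absorbed solar power + internal power = radiated power.
Absorbed: α·S·A_cross = 0.85·886·0.5281 = 397.7 W (cross-section πr²).
Total input = 397.7 + 333 = 730.7 W.
Radiated: εσ·A_surf·T⁴ with A_surf = 4πr² = 2.112 m².
T⁴ = 730.7/(0.85·5.67×10⁻⁸·2.112) = 7.177×10⁹ K⁴.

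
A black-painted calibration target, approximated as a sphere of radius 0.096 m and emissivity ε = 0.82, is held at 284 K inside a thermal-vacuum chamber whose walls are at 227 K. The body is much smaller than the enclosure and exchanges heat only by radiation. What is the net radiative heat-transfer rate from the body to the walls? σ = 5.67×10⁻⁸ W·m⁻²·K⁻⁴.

For a small grey body in a large enclosure: P_net = εσA(T_body⁴ − T_wall⁴).
A = 4πr² = 0.1158 m²; T_body⁴ − T_wall⁴ = 6.505×10⁹ − 2.655×10⁹ = 3.850×10⁹ K⁴.
|P_net| = 0.82·5.67×10⁻⁸·0.1158·3.850×10⁹.

P_net ≈ 20.7 W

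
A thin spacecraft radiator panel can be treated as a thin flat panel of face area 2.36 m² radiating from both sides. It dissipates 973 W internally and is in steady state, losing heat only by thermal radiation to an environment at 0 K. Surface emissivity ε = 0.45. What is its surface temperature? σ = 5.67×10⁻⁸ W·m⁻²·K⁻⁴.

Steady state: internal power = radiated power, P = εσA T⁴.
Radiating area A = 2·2.36 = 4.720 m².
T⁴ = P/(εσA) = 973/(0.45·5.67×10⁻⁸·4.720) = 8.079×10⁹ K⁴.
T = (8.079×10⁹)^(1/4).

T ≈ 300 K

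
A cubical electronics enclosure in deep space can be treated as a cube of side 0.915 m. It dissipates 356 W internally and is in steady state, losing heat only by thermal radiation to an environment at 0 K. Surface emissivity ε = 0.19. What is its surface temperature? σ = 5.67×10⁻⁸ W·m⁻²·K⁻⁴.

Steady state: internal power = radiated power, P = εσA T⁴.
Radiating area A = 6L² = 5.023 m².
T⁴ = P/(εσA) = 356/(0.19·5.67×10⁻⁸·5.023) = 6.578×10⁹ K⁴.
T = (6.578×10⁹)^(1/4).

T ≈ 285 K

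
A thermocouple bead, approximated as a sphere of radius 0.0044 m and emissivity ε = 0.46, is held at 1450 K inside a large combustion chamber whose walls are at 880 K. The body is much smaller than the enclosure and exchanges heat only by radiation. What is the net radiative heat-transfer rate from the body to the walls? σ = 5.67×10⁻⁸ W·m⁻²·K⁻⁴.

For a small grey body in a large enclosure: P_net = εσA(T_body⁴ − T_wall⁴).
A = 4πr² = 2.433×10⁻⁴ m²; T_body⁴ − T_wall⁴ = 4.421×10¹² − 5.997×10¹¹ = 3.821×10¹² K⁴.
|P_net| = 0.46·5.67×10⁻⁸·2.433×10⁻⁴·3.821×10¹².

P_net ≈ 24.2 W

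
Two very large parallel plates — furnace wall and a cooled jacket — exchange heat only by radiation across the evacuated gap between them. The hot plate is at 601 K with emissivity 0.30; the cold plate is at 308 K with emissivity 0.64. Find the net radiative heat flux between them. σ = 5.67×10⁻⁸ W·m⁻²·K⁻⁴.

For two infinite grey parallel plates, q = σ(T₁⁴ − T₂⁴)/(1/ε₁ + 1/ε₂ − 1).
T₁⁴ − T₂⁴ = 1.305×10¹¹ − 8.999×10⁹ = 1.215×10¹¹ K⁴.
1/ε₁ + 1/ε₂ − 1 = 3.333 + 1.562 − 1 = 3.896.
q = 5.67×10⁻⁸ × 1.215×10¹¹ / 3.896.

q ≈ 1770 W/m²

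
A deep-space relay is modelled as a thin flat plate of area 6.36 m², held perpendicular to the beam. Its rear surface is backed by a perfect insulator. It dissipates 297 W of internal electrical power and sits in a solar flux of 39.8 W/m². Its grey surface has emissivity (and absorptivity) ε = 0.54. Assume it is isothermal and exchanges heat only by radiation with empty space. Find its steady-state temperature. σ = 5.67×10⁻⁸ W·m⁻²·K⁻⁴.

At steady state, absorbed solar power + internal power = radiated power.
Absorbed: α·S·A_cross = 0.54·39.8·6.360 = 136.7 W (cross-section A).
Total input = 136.7 + 297 = 433.7 W.
Radiated: εσ·A_surf·T⁴ with A_surf = A = 6.360 m².
T⁴ = 433.7/(0.54·5.67×10⁻⁸·6.360) = 2.227×10⁹ K⁴.

T ≈ 217 K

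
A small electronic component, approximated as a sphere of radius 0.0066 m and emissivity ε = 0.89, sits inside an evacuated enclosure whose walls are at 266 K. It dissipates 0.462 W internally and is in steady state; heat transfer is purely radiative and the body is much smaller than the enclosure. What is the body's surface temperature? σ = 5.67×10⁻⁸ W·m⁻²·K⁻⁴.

For a small grey body in a large enclosure, net radiated power = εσA(T⁴ − T_w⁴).
Steady state: P = εσA(T⁴ − T_w⁴) with A = 4πr² = 5.474×10⁻⁴ m².
T⁴ = P/(εσA) + T_w⁴ = 0.462/(0.89·5.67×10⁻⁸·5.474×10⁻⁴) + (266)⁴
    = 1.673×10¹⁰ + 5.006×10⁹ = 2.173×10¹⁰ K⁴.

T ≈ 384 K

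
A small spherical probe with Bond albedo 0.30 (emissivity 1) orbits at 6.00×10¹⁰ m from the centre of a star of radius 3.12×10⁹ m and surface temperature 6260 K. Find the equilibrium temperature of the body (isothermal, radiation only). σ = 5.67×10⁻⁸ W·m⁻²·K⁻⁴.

The star's surface emits σT_*⁴; at distance d the flux is S = σT_*⁴(R_*/d)².
S = 5.67×10⁻⁸·(6260)⁴·(3.12×10⁹/6.00×10¹⁰)² = 2.354×10⁵ W/m².
For an isothermal sphere T⁴ = (1−a)S/(4σ) = 7.267×10¹¹ K⁴.

T ≈ 923 K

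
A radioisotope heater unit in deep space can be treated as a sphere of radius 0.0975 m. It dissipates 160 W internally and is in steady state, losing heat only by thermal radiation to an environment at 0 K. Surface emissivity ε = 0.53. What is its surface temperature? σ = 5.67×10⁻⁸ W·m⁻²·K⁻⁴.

Steady state: internal power = radiated power, P = εσA T⁴.
Radiating area A = 4πr² = 0.1195 m².
T⁴ = P/(εσA) = 160/(0.53·5.67×10⁻⁸·0.1195) = 4.457×10¹⁰ K⁴.
T = (4.457×10¹⁰)^(1/4).

T ≈ 459 K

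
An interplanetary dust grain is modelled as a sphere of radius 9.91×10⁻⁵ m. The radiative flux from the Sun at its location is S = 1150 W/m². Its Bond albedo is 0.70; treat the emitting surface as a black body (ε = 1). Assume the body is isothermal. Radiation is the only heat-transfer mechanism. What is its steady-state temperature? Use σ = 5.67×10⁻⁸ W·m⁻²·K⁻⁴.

At equilibrium, absorbed power = emitted power.
Absorbing cross-section = πr² = 3.085×10⁻⁸ m²; emitting surface = 4πr² = 1.234×10⁻⁷ m² (ratio 4).
(1−a)S·A_cross = εσ·A_surf·T⁴  ⇒  T⁴ = (1−a)S/(4σ).
T⁴ = 0.300·1150/(4·5.67×10⁻⁸) = 1.521×10⁹ K⁴.
T = (1.521×10⁹)^(1/4).

T ≈ 197 K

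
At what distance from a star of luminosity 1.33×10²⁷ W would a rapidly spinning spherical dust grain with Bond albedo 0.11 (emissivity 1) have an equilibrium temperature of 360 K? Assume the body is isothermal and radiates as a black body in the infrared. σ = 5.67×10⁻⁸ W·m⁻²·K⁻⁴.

d ≈ 1.57×10¹¹ m

For an isothermal black-emitting sphere, (1−a)S·πr² = σ·4πr²·T⁴ ⇒ S = 4σT⁴/(1−a).
S = 4·5.67×10⁻⁸·(360)⁴/0.890 = 4280 W/m².
Flux falls as S = L/(4πd²), so d = √(L/(4πS)) = √(1.33×10²⁷/(4π·4280)).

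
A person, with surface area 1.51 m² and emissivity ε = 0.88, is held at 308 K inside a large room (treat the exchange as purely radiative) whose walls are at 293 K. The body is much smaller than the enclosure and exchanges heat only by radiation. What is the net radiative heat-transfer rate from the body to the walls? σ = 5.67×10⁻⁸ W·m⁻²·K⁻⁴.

P_net ≈ 123 W

For a small grey body in a large enclosure: P_net = εσA(T_body⁴ − T_wall⁴).
A = 1.51 m²; T_body⁴ − T_wall⁴ = 8.999×10⁹ − 7.370×10⁹ = 1.629×10⁹ K⁴.
|P_net| = 0.88·5.67×10⁻⁸·1.510·1.629×10⁹.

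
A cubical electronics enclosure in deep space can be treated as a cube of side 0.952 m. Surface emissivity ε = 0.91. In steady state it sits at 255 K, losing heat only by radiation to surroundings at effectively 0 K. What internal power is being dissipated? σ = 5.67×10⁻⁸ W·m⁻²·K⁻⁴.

P ≈ 1190 W

Steady state: P = εσA T⁴.
A = 6L² = 5.438 m²; T⁴ = (255)⁴ = 4.228×10⁹ K⁴.
P = 0.91 × 5.67×10⁻⁸ × 5.438 × 4.228×10⁹.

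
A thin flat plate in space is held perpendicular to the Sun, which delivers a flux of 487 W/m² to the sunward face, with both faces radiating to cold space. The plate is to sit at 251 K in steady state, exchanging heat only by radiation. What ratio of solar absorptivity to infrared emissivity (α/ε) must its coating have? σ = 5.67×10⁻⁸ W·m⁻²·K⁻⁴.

α/ε ≈ 0.924

Balance: αS·A = εσ·2A·T⁴ ⇒ α/ε = 2σT⁴/S.
α/ε = 2·5.67×10⁻⁸·(251)⁴/487 = 2·5.67×10⁻⁸·3.969×10⁹/487.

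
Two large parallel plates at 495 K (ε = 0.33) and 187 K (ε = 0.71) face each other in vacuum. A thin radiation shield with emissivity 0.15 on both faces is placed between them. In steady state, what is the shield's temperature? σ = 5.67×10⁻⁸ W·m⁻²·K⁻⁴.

T_s ≈ 408 K

In steady state the net flux on the hot side equals that on the cold side.
σ(T₁⁴−T_s⁴)/D₁ = σ(T_s⁴−T₂⁴)/D₂, with D₁ = 1/ε₁+1/ε_s−1 = 8.697, D₂ = 1/ε_s+1/ε₂−1 = 7.075.
Solve for T_s⁴: T_s⁴ = (D₂·T₁⁴ + D₁·T₂⁴)/(D₁+D₂) = 2.761×10¹⁰ K⁴.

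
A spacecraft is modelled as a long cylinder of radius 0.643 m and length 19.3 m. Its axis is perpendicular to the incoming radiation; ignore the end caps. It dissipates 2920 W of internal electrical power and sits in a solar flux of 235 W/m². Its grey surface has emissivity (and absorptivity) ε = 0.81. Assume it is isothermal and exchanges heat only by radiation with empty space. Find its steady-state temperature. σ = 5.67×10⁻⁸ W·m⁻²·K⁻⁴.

At steady state, absorbed solar power + internal power = radiated power.
Absorbed: α·S·A_cross = 0.81·235·24.82 = 4724 W (cross-section 2rL).
Total input = 4724 + 2920 = 7644 W.
Radiated: εσ·A_surf·T⁴ with A_surf = 2πrL = 77.97 m².
T⁴ = 7644/(0.81·5.67×10⁻⁸·77.97) = 2.135×10⁹ K⁴.

T ≈ 215 K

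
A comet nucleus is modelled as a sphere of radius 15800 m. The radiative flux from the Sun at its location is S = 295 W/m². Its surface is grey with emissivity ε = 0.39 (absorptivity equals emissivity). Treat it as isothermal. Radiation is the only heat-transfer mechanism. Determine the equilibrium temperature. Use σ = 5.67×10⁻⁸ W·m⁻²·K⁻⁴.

T ≈ 190 K

At equilibrium, absorbed power = emitted power.
Absorbing cross-section = πr² = 7.843×10⁸ m²; emitting surface = 4πr² = 3.137×10⁹ m² (ratio 4).
εS·A_cross = εσ·A_surf·T⁴  ⇒  T⁴ = S/(4σ)   (ε cancels).
T⁴ = 295/(4·5.67×10⁻⁸) = 1.301×10⁹ K⁴.
T = (1.301×10⁹)^(1/4).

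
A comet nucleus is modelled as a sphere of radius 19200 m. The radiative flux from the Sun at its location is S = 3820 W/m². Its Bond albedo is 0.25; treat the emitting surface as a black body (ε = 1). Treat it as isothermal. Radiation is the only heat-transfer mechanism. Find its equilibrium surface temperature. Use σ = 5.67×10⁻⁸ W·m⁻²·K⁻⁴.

At equilibrium, absorbed power = emitted power.
Absorbing cross-section = πr² = 1.158×10⁹ m²; emitting surface = 4πr² = 4.632×10⁹ m² (ratio 4).
(1−a)S·A_cross = εσ·A_surf·T⁴  ⇒  T⁴ = (1−a)S/(4σ).
T⁴ = 0.750·3820/(4·5.67×10⁻⁸) = 1.263×10¹⁰ K⁴.
T = (1.263×10¹⁰)^(1/4).

T ≈ 335 K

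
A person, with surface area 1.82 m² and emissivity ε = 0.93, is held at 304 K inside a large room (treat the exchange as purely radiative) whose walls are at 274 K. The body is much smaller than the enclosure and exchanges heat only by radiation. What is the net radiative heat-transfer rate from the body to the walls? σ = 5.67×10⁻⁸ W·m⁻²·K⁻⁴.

P_net ≈ 279 W

For a small grey body in a large enclosure: P_net = εσA(T_body⁴ − T_wall⁴).
A = 1.82 m²; T_body⁴ − T_wall⁴ = 8.541×10⁹ − 5.636×10⁹ = 2.904×10⁹ K⁴.
|P_net| = 0.93·5.67×10⁻⁸·1.820·2.904×10⁹.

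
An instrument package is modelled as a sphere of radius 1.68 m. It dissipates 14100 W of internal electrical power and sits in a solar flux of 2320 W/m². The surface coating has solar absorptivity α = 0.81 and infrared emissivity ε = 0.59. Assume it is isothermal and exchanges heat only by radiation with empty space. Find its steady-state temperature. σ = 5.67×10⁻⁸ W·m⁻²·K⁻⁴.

At steady state, absorbed solar power + internal power = radiated power.
Absorbed: α·S·A_cross = 0.81·2320·8.867 = 16660 W (cross-section πr²).
Total input = 16660 + 14100 = 30760 W.
Radiated: εσ·A_surf·T⁴ with A_surf = 4πr² = 35.47 m².
T⁴ = 30760/(0.59·5.67×10⁻⁸·35.47) = 2.593×10¹⁰ K⁴.

T ≈ 401 K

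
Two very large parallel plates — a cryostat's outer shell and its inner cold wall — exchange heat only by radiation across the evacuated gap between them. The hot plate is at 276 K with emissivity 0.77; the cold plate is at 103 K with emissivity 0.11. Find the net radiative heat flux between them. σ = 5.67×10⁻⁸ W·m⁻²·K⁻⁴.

q ≈ 34.4 W/m²

For two infinite grey parallel plates, q = σ(T₁⁴ − T₂⁴)/(1/ε₁ + 1/ε₂ − 1).
T₁⁴ − T₂⁴ = 5.803×10⁹ − 1.126×10⁸ = 5.690×10⁹ K⁴.
1/ε₁ + 1/ε₂ − 1 = 1.299 + 9.091 − 1 = 9.390.
q = 5.67×10⁻⁸ × 5.690×10⁹ / 9.390.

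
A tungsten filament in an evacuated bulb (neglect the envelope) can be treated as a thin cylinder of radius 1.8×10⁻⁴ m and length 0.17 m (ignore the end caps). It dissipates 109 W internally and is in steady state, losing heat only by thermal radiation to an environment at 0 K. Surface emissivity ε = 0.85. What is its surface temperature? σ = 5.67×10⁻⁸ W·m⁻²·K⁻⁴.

T ≈ 1850 K

Steady state: internal power = radiated power, P = εσA T⁴.
Radiating area A = 2πrL = 1.923×10⁻⁴ m².
T⁴ = P/(εσA) = 109/(0.85·5.67×10⁻⁸·1.923×10⁻⁴) = 1.176×10¹³ K⁴.
T = (1.176×10¹³)^(1/4).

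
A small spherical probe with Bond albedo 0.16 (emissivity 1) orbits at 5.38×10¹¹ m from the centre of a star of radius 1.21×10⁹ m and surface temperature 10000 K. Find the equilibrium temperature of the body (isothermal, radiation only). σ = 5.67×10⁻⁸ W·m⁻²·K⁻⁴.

The star's surface emits σT_*⁴; at distance d the flux is S = σT_*⁴(R_*/d)².
S = 5.67×10⁻⁸·(10000)⁴·(1.21×10⁹/5.38×10¹¹)² = 2868 W/m².
For an isothermal sphere T⁴ = (1−a)S/(4σ) = 1.062×10¹⁰ K⁴.

T ≈ 321 K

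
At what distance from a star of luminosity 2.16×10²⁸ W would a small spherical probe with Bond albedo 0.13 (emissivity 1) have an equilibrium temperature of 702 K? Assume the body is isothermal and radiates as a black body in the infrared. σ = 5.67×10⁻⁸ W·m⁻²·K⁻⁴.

d ≈ 1.65×10¹¹ m

For an isothermal black-emitting sphere, (1−a)S·πr² = σ·4πr²·T⁴ ⇒ S = 4σT⁴/(1−a).
S = 4·5.67×10⁻⁸·(702)⁴/0.870 = 63310 W/m².
Flux falls as S = L/(4πd²), so d = √(L/(4πS)) = √(2.16×10²⁸/(4π·63310)).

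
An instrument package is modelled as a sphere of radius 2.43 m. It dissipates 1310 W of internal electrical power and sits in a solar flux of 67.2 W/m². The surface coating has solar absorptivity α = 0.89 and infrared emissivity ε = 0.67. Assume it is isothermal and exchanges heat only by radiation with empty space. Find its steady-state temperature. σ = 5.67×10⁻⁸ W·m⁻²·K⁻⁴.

T ≈ 171 K

At steady state, absorbed solar power + internal power = radiated power.
Absorbed: α·S·A_cross = 0.89·67.2·18.55 = 1109 W (cross-section πr²).
Total input = 1109 + 1310 = 2419 W.
Radiated: εσ·A_surf·T⁴ with A_surf = 4πr² = 74.20 m².
T⁴ = 2419/(0.67·5.67×10⁻⁸·74.20) = 8.583×10⁸ K⁴.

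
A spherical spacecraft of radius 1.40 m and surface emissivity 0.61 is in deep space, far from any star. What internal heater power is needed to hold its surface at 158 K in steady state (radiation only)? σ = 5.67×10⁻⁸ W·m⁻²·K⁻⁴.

P = εσ·4πr²·T⁴.
4πr² = 24.63 m²; T⁴ = 6.232×10⁸ K⁴.
P = 0.61·5.67×10⁻⁸·24.63·6.232×10⁸.

P ≈ 531 W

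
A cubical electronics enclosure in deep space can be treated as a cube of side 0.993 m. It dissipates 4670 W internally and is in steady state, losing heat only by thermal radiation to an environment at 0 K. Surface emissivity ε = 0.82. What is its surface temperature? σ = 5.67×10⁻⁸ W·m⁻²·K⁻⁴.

T ≈ 361 K

Steady state: internal power = radiated power, P = εσA T⁴.
Radiating area A = 6L² = 5.916 m².
T⁴ = P/(εσA) = 4670/(0.82·5.67×10⁻⁸·5.916) = 1.698×10¹⁰ K⁴.
T = (1.698×10¹⁰)^(1/4).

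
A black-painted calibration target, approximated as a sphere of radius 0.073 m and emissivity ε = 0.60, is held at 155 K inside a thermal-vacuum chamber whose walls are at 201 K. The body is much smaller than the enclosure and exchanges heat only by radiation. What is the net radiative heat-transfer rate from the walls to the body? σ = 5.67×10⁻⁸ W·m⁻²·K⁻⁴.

P_net ≈ 2.40 W

For a small grey body in a large enclosure: P_net = εσA(T_body⁴ − T_wall⁴).
A = 4πr² = 0.06697 m²; T_body⁴ − T_wall⁴ = 5.772×10⁸ − 1.632×10⁹ = -1.055×10⁹ K⁴.
|P_net| = 0.60·5.67×10⁻⁸·0.06697·1.055×10⁹.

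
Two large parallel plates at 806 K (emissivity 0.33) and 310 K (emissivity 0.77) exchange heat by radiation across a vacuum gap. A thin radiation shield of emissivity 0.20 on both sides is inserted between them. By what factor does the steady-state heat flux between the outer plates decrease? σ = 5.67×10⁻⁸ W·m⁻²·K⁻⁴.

factor ≈ 3.70

Without shield: q₀ = σΔ(T⁴)/(1/ε₁+1/ε₂−1) with denominator 3.329.
With shield the two gaps are in series; the resistances add: (1/ε₁+1/ε_s−1)+(1/ε_s+1/ε₂−1) = 7.030+5.299 = 12.33.
Heat-flux ratio q₀/q = 12.33/3.329.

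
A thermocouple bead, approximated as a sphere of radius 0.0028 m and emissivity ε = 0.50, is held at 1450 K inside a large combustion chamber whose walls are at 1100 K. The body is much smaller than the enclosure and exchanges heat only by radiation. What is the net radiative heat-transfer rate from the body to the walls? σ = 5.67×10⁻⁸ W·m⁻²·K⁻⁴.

For a small grey body in a large enclosure: P_net = εσA(T_body⁴ − T_wall⁴).
A = 4πr² = 9.852×10⁻⁵ m²; T_body⁴ − T_wall⁴ = 4.421×10¹² − 1.464×10¹² = 2.956×10¹² K⁴.
|P_net| = 0.50·5.67×10⁻⁸·9.852×10⁻⁵·2.956×10¹².

P_net ≈ 8.26 W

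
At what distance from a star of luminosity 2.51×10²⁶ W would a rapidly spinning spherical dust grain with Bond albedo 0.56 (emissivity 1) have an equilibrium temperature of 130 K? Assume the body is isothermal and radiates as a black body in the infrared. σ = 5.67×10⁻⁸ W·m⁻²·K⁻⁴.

For an isothermal black-emitting sphere, (1−a)S·πr² = σ·4πr²·T⁴ ⇒ S = 4σT⁴/(1−a).
S = 4·5.67×10⁻⁸·(130)⁴/0.440 = 147.2 W/m².
Flux falls as S = L/(4πd²), so d = √(L/(4πS)) = √(2.51×10²⁶/(4π·147.2)).

d ≈ 3.68×10¹¹ m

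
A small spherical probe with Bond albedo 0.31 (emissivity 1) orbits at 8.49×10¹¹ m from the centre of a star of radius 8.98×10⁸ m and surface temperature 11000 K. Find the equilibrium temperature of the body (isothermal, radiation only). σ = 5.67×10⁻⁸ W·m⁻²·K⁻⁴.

The star's surface emits σT_*⁴; at distance d the flux is S = σT_*⁴(R_*/d)².
S = 5.67×10⁻⁸·(11000)⁴·(8.98×10⁸/8.49×10¹¹)² = 928.7 W/m².
For an isothermal sphere T⁴ = (1−a)S/(4σ) = 2.826×10⁹ K⁴.

T ≈ 231 K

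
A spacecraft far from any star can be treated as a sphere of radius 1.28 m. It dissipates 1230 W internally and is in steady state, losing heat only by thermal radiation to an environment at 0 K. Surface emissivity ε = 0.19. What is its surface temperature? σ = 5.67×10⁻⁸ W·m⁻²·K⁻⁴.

T ≈ 273 K

Steady state: internal power = radiated power, P = εσA T⁴.
Radiating area A = 4πr² = 20.59 m².
T⁴ = P/(εσA) = 1230/(0.19·5.67×10⁻⁸·20.59) = 5.545×10⁹ K⁴.
T = (5.545×10⁹)^(1/4).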